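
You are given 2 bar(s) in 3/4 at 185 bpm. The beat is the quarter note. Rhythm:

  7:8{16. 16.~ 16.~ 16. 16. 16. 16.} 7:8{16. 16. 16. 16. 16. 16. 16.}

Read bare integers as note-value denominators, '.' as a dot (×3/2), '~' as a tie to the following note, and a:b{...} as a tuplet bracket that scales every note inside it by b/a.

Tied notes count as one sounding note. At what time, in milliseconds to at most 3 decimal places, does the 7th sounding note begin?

1. 0.0ms @ 0 + 138.996ms (3/7)
2. 138.996ms @ 3/7 + 416.988ms (9/7)
3. 555.985ms @ 12/7 + 138.996ms (3/7)
4. 694.981ms @ 15/7 + 138.996ms (3/7)
5. 833.977ms @ 18/7 + 138.996ms (3/7)
6. 972.973ms @ 3 + 138.996ms (3/7)
7. 1111.969ms @ 24/7 + 138.996ms (3/7)
8. 1250.965ms @ 27/7 + 138.996ms (3/7)
9. 1389.961ms @ 30/7 + 138.996ms (3/7)
10. 1528.958ms @ 33/7 + 138.996ms (3/7)
11. 1667.954ms @ 36/7 + 138.996ms (3/7)
12. 1806.95ms @ 39/7 + 138.996ms (3/7)

note 7 onset = 24/7b = 1111.969ms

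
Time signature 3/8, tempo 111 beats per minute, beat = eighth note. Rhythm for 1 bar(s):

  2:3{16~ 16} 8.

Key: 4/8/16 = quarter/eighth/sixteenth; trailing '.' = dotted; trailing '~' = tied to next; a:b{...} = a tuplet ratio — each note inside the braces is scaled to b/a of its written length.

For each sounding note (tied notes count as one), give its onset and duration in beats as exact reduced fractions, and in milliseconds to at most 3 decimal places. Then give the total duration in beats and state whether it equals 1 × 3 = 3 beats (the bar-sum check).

1) 0.0ms=0b +810.811ms=3/2b
2) 810.811ms=3/2b +810.811ms=3/2b
Σ=3b of 3 (111bpm 3/8) — PASS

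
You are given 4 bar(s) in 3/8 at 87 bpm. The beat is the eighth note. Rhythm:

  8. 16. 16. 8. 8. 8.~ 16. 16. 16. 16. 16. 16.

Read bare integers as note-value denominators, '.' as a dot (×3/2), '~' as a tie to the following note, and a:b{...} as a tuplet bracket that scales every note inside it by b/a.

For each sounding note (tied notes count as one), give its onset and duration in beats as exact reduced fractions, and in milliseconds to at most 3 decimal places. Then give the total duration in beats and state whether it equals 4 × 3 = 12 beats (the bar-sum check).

1) 0.0ms=0b +1034.483ms=3/2b
2) 1034.483ms=3/2b +517.241ms=3/4b
3) 1551.724ms=9/4b +517.241ms=3/4b
4) 2068.966ms=3b +1034.483ms=3/2b
5) 3103.448ms=9/2b +1034.483ms=3/2b
6) 4137.931ms=6b +1551.724ms=9/4b
7) 5689.655ms=33/4b +517.241ms=3/4b
8) 6206.897ms=9b +517.241ms=3/4b
9) 6724.138ms=39/4b +517.241ms=3/4b
10) 7241.379ms=21/2b +517.241ms=3/4b
11) 7758.621ms=45/4b +517.241ms=3/4b
Σ=12b of 12 (87bpm 3/8) — PASS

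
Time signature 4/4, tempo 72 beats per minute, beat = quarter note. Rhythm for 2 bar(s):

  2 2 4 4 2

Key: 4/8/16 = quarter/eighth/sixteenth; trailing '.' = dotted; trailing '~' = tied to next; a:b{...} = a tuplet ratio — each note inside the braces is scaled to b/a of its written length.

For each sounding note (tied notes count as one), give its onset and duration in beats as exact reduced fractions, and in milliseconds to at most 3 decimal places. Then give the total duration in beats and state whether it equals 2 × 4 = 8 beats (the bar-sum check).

1) 0.0ms=0b +1666.667ms=2b
2) 1666.667ms=2b +1666.667ms=2b
3) 3333.333ms=4b +833.333ms=1b
4) 4166.667ms=5b +833.333ms=1b
5) 5000.0ms=6b +1666.667ms=2b
Σ=8b of 8 (72bpm 4/4) — PASS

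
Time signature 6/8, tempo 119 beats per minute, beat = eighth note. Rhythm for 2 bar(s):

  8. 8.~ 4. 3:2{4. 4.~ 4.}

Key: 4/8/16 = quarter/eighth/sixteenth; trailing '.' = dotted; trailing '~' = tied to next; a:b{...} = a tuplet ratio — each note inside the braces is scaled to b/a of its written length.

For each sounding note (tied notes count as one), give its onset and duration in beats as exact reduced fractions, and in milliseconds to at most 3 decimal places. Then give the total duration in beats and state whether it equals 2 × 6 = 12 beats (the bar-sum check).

1) 0.0ms=0b +756.303ms=3/2b
2) 756.303ms=3/2b +2268.908ms=9/2b
3) 3025.21ms=6b +1008.403ms=2b
4) 4033.613ms=8b +2016.807ms=4b
Σ=12b of 12 (119bpm 6/8) — PASS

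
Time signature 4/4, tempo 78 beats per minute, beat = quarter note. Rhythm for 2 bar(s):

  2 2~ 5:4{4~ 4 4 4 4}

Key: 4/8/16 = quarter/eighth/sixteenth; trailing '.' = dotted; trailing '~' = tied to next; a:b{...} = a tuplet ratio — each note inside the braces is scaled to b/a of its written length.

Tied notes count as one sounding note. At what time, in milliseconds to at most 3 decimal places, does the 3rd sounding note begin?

note 3 onset = 28/5b = 4307.692ms

1. 0.0ms @ 0 + 1538.462ms (2)
2. 1538.462ms @ 2 + 2769.231ms (18/5)
3. 4307.692ms @ 28/5 + 615.385ms (4/5)
4. 4923.077ms @ 32/5 + 615.385ms (4/5)
5. 5538.462ms @ 36/5 + 615.385ms (4/5)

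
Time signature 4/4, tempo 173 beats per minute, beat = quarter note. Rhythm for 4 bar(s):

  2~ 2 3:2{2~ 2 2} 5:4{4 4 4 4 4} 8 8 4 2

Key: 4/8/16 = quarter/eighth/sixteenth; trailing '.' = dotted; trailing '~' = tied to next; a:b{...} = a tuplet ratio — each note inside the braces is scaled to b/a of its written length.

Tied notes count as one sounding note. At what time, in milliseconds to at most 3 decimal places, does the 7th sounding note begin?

1. 0.0ms @ 0 + 1387.283ms (4)
2. 1387.283ms @ 4 + 924.855ms (8/3)
3. 2312.139ms @ 20/3 + 462.428ms (4/3)
4. 2774.566ms @ 8 + 277.457ms (4/5)
5. 3052.023ms @ 44/5 + 277.457ms (4/5)
6. 3329.48ms @ 48/5 + 277.457ms (4/5)
7. 3606.936ms @ 52/5 + 277.457ms (4/5)
8. 3884.393ms @ 56/5 + 277.457ms (4/5)
9. 4161.85ms @ 12 + 173.41ms (1/2)
10. 4335.26ms @ 25/2 + 173.41ms (1/2)
11. 4508.671ms @ 13 + 346.821ms (1)
12. 4855.491ms @ 14 + 693.642ms (2)

note 7 onset = 52/5b = 3606.936ms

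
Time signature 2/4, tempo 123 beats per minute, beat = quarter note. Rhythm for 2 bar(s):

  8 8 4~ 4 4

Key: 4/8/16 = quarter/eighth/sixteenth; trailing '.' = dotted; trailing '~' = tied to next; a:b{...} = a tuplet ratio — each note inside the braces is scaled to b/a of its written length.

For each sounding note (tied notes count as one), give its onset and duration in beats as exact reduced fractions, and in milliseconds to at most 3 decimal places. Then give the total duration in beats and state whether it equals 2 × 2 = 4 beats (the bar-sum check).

1) 0.0ms=0b +243.902ms=1/2b
2) 243.902ms=1/2b +243.902ms=1/2b
3) 487.805ms=1b +975.61ms=2b
4) 1463.415ms=3b +487.805ms=1b
Σ=4b of 4 (123bpm 2/4) — PASS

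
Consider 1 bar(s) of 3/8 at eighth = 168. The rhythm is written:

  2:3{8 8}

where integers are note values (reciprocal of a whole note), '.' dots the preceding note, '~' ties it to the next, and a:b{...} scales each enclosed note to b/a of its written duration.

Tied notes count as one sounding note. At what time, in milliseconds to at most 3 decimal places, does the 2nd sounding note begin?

1. 0.0ms @ 0 + 535.714ms (3/2)
2. 535.714ms @ 3/2 + 535.714ms (3/2)

note 2 onset = 3/2b = 535.714ms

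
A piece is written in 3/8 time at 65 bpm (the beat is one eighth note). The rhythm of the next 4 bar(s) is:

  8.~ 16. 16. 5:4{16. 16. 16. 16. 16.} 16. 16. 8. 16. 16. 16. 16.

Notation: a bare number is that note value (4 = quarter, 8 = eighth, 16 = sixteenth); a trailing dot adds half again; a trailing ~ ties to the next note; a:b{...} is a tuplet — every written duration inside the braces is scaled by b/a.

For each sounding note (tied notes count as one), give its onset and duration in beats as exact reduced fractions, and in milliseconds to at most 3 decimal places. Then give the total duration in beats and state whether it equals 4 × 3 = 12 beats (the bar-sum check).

1) 0.0ms=0b +2076.923ms=9/4b
2) 2076.923ms=9/4b +692.308ms=3/4b
3) 2769.231ms=3b +553.846ms=3/5b
4) 3323.077ms=18/5b +553.846ms=3/5b
5) 3876.923ms=21/5b +553.846ms=3/5b
6) 4430.769ms=24/5b +553.846ms=3/5b
7) 4984.615ms=27/5b +553.846ms=3/5b
8) 5538.462ms=6b +692.308ms=3/4b
9) 6230.769ms=27/4b +692.308ms=3/4b
10) 6923.077ms=15/2b +1384.615ms=3/2b
11) 8307.692ms=9b +692.308ms=3/4b
12) 9000.0ms=39/4b +692.308ms=3/4b
13) 9692.308ms=21/2b +692.308ms=3/4b
14) 10384.615ms=45/4b +692.308ms=3/4b
Σ=12b of 12 (65bpm 3/8) — PASS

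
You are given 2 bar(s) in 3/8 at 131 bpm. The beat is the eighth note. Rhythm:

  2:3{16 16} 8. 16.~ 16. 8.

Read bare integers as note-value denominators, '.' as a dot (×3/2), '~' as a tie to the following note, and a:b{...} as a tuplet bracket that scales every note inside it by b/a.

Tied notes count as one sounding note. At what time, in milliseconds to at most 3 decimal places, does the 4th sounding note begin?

note 4 onset = 3b = 1374.046ms

1. 0.0ms @ 0 + 343.511ms (3/4)
2. 343.511ms @ 3/4 + 343.511ms (3/4)
3. 687.023ms @ 3/2 + 687.023ms (3/2)
4. 1374.046ms @ 3 + 687.023ms (3/2)
5. 2061.069ms @ 9/2 + 687.023ms (3/2)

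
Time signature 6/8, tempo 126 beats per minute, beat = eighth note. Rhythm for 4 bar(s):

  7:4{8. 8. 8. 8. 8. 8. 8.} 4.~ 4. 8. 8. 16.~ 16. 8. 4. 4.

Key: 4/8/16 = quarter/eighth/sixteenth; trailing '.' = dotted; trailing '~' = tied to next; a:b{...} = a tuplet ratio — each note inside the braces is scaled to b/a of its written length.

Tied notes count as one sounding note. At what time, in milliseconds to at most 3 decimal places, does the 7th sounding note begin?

note 7 onset = 36/7b = 2448.98ms

1. 0.0ms @ 0 + 408.163ms (6/7)
2. 408.163ms @ 6/7 + 408.163ms (6/7)
3. 816.327ms @ 12/7 + 408.163ms (6/7)
4. 1224.49ms @ 18/7 + 408.163ms (6/7)
5. 1632.653ms @ 24/7 + 408.163ms (6/7)
6. 2040.816ms @ 30/7 + 408.163ms (6/7)
7. 2448.98ms @ 36/7 + 408.163ms (6/7)
8. 2857.143ms @ 6 + 2857.143ms (6)
9. 5714.286ms @ 12 + 714.286ms (3/2)
10. 6428.571ms @ 27/2 + 714.286ms (3/2)
11. 7142.857ms @ 15 + 714.286ms (3/2)
12. 7857.143ms @ 33/2 + 714.286ms (3/2)
13. 8571.429ms @ 18 + 1428.571ms (3)
14. 10000.0ms @ 21 + 1428.571ms (3)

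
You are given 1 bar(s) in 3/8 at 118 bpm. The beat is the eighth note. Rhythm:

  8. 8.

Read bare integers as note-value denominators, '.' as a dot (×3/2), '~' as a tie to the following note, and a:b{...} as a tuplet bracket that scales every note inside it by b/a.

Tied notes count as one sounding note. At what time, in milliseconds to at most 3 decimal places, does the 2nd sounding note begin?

1. 0.0ms @ 0 + 762.712ms (3/2)
2. 762.712ms @ 3/2 + 762.712ms (3/2)

note 2 onset = 3/2b = 762.712ms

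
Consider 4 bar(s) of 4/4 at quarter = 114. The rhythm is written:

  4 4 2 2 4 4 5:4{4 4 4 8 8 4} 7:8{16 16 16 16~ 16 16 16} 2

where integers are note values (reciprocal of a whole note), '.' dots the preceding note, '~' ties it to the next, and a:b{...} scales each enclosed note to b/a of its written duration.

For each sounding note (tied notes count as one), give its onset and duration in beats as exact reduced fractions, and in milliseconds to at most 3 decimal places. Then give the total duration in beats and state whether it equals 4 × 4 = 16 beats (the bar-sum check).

1) 0.0ms=0b +526.316ms=1b
2) 526.316ms=1b +526.316ms=1b
3) 1052.632ms=2b +1052.632ms=2b
4) 2105.263ms=4b +1052.632ms=2b
5) 3157.895ms=6b +526.316ms=1b
6) 3684.211ms=7b +526.316ms=1b
7) 4210.526ms=8b +421.053ms=4/5b
8) 4631.579ms=44/5b +421.053ms=4/5b
9) 5052.632ms=48/5b +421.053ms=4/5b
10) 5473.684ms=52/5b +210.526ms=2/5b
11) 5684.211ms=54/5b +210.526ms=2/5b
12) 5894.737ms=56/5b +421.053ms=4/5b
13) 6315.789ms=12b +150.376ms=2/7b
14) 6466.165ms=86/7b +150.376ms=2/7b
15) 6616.541ms=88/7b +150.376ms=2/7b
16) 6766.917ms=90/7b +300.752ms=4/7b
17) 7067.669ms=94/7b +150.376ms=2/7b
18) 7218.045ms=96/7b +150.376ms=2/7b
19) 7368.421ms=14b +1052.632ms=2b
Σ=16b of 16 (114bpm 4/4) — PASS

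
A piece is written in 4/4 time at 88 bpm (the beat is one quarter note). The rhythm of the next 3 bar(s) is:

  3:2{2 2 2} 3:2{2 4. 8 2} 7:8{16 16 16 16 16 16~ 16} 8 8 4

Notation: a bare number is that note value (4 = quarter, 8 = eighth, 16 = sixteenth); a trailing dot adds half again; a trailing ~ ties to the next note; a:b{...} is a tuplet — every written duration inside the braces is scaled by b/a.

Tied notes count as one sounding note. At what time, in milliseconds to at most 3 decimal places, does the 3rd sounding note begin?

1. 0.0ms @ 0 + 909.091ms (4/3)
2. 909.091ms @ 4/3 + 909.091ms (4/3)
3. 1818.182ms @ 8/3 + 909.091ms (4/3)
4. 2727.273ms @ 4 + 909.091ms (4/3)
5. 3636.364ms @ 16/3 + 681.818ms (1)
6. 4318.182ms @ 19/3 + 227.273ms (1/3)
7. 4545.455ms @ 20/3 + 909.091ms (4/3)
8. 5454.545ms @ 8 + 194.805ms (2/7)
9. 5649.351ms @ 58/7 + 194.805ms (2/7)
10. 5844.156ms @ 60/7 + 194.805ms (2/7)
11. 6038.961ms @ 62/7 + 194.805ms (2/7)
12. 6233.766ms @ 64/7 + 194.805ms (2/7)
13. 6428.571ms @ 66/7 + 389.61ms (4/7)
14. 6818.182ms @ 10 + 340.909ms (1/2)
15. 7159.091ms @ 21/2 + 340.909ms (1/2)
16. 7500.0ms @ 11 + 681.818ms (1)

note 3 onset = 8/3b = 1818.182ms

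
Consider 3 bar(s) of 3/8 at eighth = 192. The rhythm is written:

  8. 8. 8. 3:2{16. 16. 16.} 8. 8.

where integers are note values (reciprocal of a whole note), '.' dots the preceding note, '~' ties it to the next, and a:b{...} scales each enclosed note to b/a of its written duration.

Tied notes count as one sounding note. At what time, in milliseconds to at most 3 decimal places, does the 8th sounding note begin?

1. 0.0ms @ 0 + 468.75ms (3/2)
2. 468.75ms @ 3/2 + 468.75ms (3/2)
3. 937.5ms @ 3 + 468.75ms (3/2)
4. 1406.25ms @ 9/2 + 156.25ms (1/2)
5. 1562.5ms @ 5 + 156.25ms (1/2)
6. 1718.75ms @ 11/2 + 156.25ms (1/2)
7. 1875.0ms @ 6 + 468.75ms (3/2)
8. 2343.75ms @ 15/2 + 468.75ms (3/2)

note 8 onset = 15/2b = 2343.75ms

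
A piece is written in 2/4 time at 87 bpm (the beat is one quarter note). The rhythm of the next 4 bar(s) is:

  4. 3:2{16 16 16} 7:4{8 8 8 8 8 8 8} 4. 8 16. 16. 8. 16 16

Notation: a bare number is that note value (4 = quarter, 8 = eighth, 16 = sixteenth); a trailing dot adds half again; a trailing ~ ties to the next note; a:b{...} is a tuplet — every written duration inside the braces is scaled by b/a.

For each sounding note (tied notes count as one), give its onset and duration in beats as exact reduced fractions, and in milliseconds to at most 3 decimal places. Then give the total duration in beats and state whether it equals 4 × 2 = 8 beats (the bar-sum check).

1) 0.0ms=0b +1034.483ms=3/2b
2) 1034.483ms=3/2b +114.943ms=1/6b
3) 1149.425ms=5/3b +114.943ms=1/6b
4) 1264.368ms=11/6b +114.943ms=1/6b
5) 1379.31ms=2b +197.044ms=2/7b
6) 1576.355ms=16/7b +197.044ms=2/7b
7) 1773.399ms=18/7b +197.044ms=2/7b
8) 1970.443ms=20/7b +197.044ms=2/7b
9) 2167.488ms=22/7b +197.044ms=2/7b
10) 2364.532ms=24/7b +197.044ms=2/7b
11) 2561.576ms=26/7b +197.044ms=2/7b
12) 2758.621ms=4b +1034.483ms=3/2b
13) 3793.103ms=11/2b +344.828ms=1/2b
14) 4137.931ms=6b +258.621ms=3/8b
15) 4396.552ms=51/8b +258.621ms=3/8b
16) 4655.172ms=27/4b +517.241ms=3/4b
17) 5172.414ms=15/2b +172.414ms=1/4b
18) 5344.828ms=31/4b +172.414ms=1/4b
Σ=8b of 8 (87bpm 2/4) — PASS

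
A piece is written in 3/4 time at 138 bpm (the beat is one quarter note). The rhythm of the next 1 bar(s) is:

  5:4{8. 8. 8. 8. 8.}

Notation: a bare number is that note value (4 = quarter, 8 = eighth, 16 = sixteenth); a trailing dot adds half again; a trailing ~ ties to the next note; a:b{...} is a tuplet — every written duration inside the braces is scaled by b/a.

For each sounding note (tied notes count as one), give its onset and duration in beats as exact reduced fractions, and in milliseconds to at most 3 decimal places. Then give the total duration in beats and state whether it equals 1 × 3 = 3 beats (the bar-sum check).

1) 0.0ms=0b +260.87ms=3/5b
2) 260.87ms=3/5b +260.87ms=3/5b
3) 521.739ms=6/5b +260.87ms=3/5b
4) 782.609ms=9/5b +260.87ms=3/5b
5) 1043.478ms=12/5b +260.87ms=3/5b
Σ=3b of 3 (138bpm 3/4) — PASS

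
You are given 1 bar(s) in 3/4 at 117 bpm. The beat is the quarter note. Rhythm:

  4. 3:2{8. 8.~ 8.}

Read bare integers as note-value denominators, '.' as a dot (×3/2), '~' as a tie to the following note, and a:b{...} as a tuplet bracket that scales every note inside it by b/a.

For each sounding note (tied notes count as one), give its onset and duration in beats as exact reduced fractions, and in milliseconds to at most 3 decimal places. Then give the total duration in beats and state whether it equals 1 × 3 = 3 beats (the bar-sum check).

1) 0.0ms=0b +769.231ms=3/2b
2) 769.231ms=3/2b +256.41ms=1/2b
3) 1025.641ms=2b +512.821ms=1b
Σ=3b of 3 (117bpm 3/4) — PASS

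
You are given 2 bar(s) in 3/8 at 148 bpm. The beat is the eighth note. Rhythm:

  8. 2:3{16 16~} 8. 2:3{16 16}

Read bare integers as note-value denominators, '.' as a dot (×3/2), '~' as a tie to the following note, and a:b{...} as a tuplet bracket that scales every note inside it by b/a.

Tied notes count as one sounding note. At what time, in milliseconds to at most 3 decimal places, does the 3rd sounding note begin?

note 3 onset = 9/4b = 912.162ms

1. 0.0ms @ 0 + 608.108ms (3/2)
2. 608.108ms @ 3/2 + 304.054ms (3/4)
3. 912.162ms @ 9/4 + 912.162ms (9/4)
4. 1824.324ms @ 9/2 + 304.054ms (3/4)
5. 2128.378ms @ 21/4 + 304.054ms (3/4)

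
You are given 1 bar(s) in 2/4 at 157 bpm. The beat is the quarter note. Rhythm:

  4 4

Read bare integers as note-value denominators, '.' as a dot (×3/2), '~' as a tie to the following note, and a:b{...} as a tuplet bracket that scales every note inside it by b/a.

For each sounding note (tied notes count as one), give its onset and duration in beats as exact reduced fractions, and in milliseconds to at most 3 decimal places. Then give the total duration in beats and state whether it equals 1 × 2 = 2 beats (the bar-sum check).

1) 0.0ms=0b +382.166ms=1b
2) 382.166ms=1b +382.166ms=1b
Σ=2b of 2 (157bpm 2/4) — PASS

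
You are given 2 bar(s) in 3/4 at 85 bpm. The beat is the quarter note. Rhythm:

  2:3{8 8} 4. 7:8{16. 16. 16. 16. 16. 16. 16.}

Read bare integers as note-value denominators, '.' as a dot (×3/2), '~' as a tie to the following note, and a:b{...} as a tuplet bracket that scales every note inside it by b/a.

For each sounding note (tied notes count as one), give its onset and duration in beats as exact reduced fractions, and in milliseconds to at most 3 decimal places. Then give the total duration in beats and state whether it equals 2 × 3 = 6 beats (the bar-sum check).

1) 0.0ms=0b +529.412ms=3/4b
2) 529.412ms=3/4b +529.412ms=3/4b
3) 1058.824ms=3/2b +1058.824ms=3/2b
4) 2117.647ms=3b +302.521ms=3/7b
5) 2420.168ms=24/7b +302.521ms=3/7b
6) 2722.689ms=27/7b +302.521ms=3/7b
7) 3025.21ms=30/7b +302.521ms=3/7b
8) 3327.731ms=33/7b +302.521ms=3/7b
9) 3630.252ms=36/7b +302.521ms=3/7b
10) 3932.773ms=39/7b +302.521ms=3/7b
Σ=6b of 6 (85bpm 3/4) — PASS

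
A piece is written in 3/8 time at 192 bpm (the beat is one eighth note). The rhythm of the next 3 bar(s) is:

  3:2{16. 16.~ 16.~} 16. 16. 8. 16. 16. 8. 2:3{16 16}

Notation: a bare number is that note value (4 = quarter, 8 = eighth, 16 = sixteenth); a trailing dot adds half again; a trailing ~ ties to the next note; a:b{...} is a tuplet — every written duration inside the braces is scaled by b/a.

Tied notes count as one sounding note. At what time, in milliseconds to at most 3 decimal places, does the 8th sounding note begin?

note 8 onset = 15/2b = 2343.75ms

1. 0.0ms @ 0 + 156.25ms (1/2)
2. 156.25ms @ 1/2 + 546.875ms (7/4)
3. 703.125ms @ 9/4 + 234.375ms (3/4)
4. 937.5ms @ 3 + 468.75ms (3/2)
5. 1406.25ms @ 9/2 + 234.375ms (3/4)
6. 1640.625ms @ 21/4 + 234.375ms (3/4)
7. 1875.0ms @ 6 + 468.75ms (3/2)
8. 2343.75ms @ 15/2 + 234.375ms (3/4)
9. 2578.125ms @ 33/4 + 234.375ms (3/4)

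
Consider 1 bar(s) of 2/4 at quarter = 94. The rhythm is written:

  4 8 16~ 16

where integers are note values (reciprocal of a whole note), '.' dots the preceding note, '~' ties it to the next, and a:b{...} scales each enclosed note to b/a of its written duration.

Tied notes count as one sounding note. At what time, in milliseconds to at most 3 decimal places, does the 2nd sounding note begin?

note 2 onset = 1b = 638.298ms

1. 0.0ms @ 0 + 638.298ms (1)
2. 638.298ms @ 1 + 319.149ms (1/2)
3. 957.447ms @ 3/2 + 319.149ms (1/2)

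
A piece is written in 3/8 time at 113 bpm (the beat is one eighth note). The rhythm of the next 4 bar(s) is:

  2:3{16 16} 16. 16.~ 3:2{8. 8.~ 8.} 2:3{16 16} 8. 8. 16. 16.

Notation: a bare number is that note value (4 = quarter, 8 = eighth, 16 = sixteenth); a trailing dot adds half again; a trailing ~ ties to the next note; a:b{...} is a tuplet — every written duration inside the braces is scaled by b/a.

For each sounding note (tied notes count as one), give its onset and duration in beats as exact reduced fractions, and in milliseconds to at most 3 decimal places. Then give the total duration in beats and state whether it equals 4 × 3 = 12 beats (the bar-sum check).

1) 0.0ms=0b +398.23ms=3/4b
2) 398.23ms=3/4b +398.23ms=3/4b
3) 796.46ms=3/2b +398.23ms=3/4b
4) 1194.69ms=9/4b +929.204ms=7/4b
5) 2123.894ms=4b +1061.947ms=2b
6) 3185.841ms=6b +398.23ms=3/4b
7) 3584.071ms=27/4b +398.23ms=3/4b
8) 3982.301ms=15/2b +796.46ms=3/2b
9) 4778.761ms=9b +796.46ms=3/2b
10) 5575.221ms=21/2b +398.23ms=3/4b
11) 5973.451ms=45/4b +398.23ms=3/4b
Σ=12b of 12 (113bpm 3/8) — PASS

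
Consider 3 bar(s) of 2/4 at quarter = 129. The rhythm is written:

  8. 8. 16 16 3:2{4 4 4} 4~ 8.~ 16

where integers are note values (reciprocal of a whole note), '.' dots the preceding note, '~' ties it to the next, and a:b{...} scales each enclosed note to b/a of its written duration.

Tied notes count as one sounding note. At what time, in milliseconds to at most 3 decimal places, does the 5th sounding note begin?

1. 0.0ms @ 0 + 348.837ms (3/4)
2. 348.837ms @ 3/4 + 348.837ms (3/4)
3. 697.674ms @ 3/2 + 116.279ms (1/4)
4. 813.953ms @ 7/4 + 116.279ms (1/4)
5. 930.233ms @ 2 + 310.078ms (2/3)
6. 1240.31ms @ 8/3 + 310.078ms (2/3)
7. 1550.388ms @ 10/3 + 310.078ms (2/3)
8. 1860.465ms @ 4 + 930.233ms (2)

note 5 onset = 2b = 930.233ms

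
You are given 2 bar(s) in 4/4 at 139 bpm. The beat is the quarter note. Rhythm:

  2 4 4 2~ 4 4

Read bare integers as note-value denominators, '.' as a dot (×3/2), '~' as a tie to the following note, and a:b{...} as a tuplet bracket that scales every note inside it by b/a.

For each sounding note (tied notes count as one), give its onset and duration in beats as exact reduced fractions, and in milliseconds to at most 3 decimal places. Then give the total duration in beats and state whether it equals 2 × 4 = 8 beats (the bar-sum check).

1) 0.0ms=0b +863.309ms=2b
2) 863.309ms=2b +431.655ms=1b
3) 1294.964ms=3b +431.655ms=1b
4) 1726.619ms=4b +1294.964ms=3b
5) 3021.583ms=7b +431.655ms=1b
Σ=8b of 8 (139bpm 4/4) — PASS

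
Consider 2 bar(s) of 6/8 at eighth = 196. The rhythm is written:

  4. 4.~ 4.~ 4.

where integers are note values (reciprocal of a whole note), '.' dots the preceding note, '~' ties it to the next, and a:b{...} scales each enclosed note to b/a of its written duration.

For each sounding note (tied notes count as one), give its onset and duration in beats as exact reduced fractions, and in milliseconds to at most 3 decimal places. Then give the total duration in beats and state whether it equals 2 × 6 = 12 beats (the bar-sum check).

1) 0.0ms=0b +918.367ms=3b
2) 918.367ms=3b +2755.102ms=9b
Σ=12b of 12 (196bpm 6/8) — PASS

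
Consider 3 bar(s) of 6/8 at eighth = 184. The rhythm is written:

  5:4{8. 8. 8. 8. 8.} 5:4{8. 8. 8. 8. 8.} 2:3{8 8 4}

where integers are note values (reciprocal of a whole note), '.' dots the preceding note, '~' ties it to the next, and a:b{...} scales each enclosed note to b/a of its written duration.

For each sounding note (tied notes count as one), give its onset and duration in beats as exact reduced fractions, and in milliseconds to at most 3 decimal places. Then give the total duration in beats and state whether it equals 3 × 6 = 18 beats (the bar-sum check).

1) 0.0ms=0b +391.304ms=6/5b
2) 391.304ms=6/5b +391.304ms=6/5b
3) 782.609ms=12/5b +391.304ms=6/5b
4) 1173.913ms=18/5b +391.304ms=6/5b
5) 1565.217ms=24/5b +391.304ms=6/5b
6) 1956.522ms=6b +391.304ms=6/5b
7) 2347.826ms=36/5b +391.304ms=6/5b
8) 2739.13ms=42/5b +391.304ms=6/5b
9) 3130.435ms=48/5b +391.304ms=6/5b
10) 3521.739ms=54/5b +391.304ms=6/5b
11) 3913.043ms=12b +489.13ms=3/2b
12) 4402.174ms=27/2b +489.13ms=3/2b
13) 4891.304ms=15b +978.261ms=3b
Σ=18b of 18 (184bpm 6/8) — PASS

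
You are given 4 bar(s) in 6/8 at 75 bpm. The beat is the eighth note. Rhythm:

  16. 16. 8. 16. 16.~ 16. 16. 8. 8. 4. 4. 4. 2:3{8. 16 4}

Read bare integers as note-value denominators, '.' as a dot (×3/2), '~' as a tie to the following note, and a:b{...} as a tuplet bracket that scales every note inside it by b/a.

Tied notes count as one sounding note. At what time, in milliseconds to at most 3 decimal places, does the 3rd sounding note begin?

1. 0.0ms @ 0 + 600.0ms (3/4)
2. 600.0ms @ 3/4 + 600.0ms (3/4)
3. 1200.0ms @ 3/2 + 1200.0ms (3/2)
4. 2400.0ms @ 3 + 600.0ms (3/4)
5. 3000.0ms @ 15/4 + 1200.0ms (3/2)
6. 4200.0ms @ 21/4 + 600.0ms (3/4)
7. 4800.0ms @ 6 + 1200.0ms (3/2)
8. 6000.0ms @ 15/2 + 1200.0ms (3/2)
9. 7200.0ms @ 9 + 2400.0ms (3)
10. 9600.0ms @ 12 + 2400.0ms (3)
11. 12000.0ms @ 15 + 2400.0ms (3)
12. 14400.0ms @ 18 + 1800.0ms (9/4)
13. 16200.0ms @ 81/4 + 600.0ms (3/4)
14. 16800.0ms @ 21 + 2400.0ms (3)

note 3 onset = 3/2b = 1200.0ms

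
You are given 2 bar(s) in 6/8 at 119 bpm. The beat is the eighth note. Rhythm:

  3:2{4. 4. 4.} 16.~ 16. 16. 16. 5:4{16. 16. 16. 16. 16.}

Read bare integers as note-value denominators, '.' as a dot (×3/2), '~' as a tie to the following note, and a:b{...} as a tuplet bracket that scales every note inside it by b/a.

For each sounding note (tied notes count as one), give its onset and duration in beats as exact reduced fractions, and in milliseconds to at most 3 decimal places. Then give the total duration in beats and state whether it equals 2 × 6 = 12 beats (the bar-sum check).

1) 0.0ms=0b +1008.403ms=2b
2) 1008.403ms=2b +1008.403ms=2b
3) 2016.807ms=4b +1008.403ms=2b
4) 3025.21ms=6b +756.303ms=3/2b
5) 3781.513ms=15/2b +378.151ms=3/4b
6) 4159.664ms=33/4b +378.151ms=3/4b
7) 4537.815ms=9b +302.521ms=3/5b
8) 4840.336ms=48/5b +302.521ms=3/5b
9) 5142.857ms=51/5b +302.521ms=3/5b
10) 5445.378ms=54/5b +302.521ms=3/5b
11) 5747.899ms=57/5b +302.521ms=3/5b
Σ=12b of 12 (119bpm 6/8) — PASS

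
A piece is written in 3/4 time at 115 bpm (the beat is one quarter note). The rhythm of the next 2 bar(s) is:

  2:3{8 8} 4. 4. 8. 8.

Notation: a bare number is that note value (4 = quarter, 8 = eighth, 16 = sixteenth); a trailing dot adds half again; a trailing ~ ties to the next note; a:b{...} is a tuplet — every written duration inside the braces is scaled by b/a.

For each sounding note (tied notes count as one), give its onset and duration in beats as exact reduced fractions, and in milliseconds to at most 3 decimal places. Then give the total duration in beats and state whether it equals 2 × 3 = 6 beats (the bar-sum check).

1) 0.0ms=0b +391.304ms=3/4b
2) 391.304ms=3/4b +391.304ms=3/4b
3) 782.609ms=3/2b +782.609ms=3/2b
4) 1565.217ms=3b +782.609ms=3/2b
5) 2347.826ms=9/2b +391.304ms=3/4b
6) 2739.13ms=21/4b +391.304ms=3/4b
Σ=6b of 6 (115bpm 3/4) — PASS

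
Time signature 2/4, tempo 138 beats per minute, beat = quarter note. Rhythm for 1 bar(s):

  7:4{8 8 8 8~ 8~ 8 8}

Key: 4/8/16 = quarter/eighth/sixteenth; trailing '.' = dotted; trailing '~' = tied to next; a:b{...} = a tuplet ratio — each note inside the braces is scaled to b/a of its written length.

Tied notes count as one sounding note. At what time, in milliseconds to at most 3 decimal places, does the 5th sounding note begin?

1. 0.0ms @ 0 + 124.224ms (2/7)
2. 124.224ms @ 2/7 + 124.224ms (2/7)
3. 248.447ms @ 4/7 + 124.224ms (2/7)
4. 372.671ms @ 6/7 + 372.671ms (6/7)
5. 745.342ms @ 12/7 + 124.224ms (2/7)

note 5 onset = 12/7b = 745.342ms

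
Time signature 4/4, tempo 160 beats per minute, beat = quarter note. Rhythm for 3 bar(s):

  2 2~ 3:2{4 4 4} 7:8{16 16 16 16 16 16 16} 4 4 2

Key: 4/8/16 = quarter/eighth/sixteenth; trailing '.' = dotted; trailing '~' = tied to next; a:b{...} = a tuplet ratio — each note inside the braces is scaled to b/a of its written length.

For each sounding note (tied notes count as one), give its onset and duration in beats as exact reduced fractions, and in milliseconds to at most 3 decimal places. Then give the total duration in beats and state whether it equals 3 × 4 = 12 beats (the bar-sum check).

1) 0.0ms=0b +750.0ms=2b
2) 750.0ms=2b +1000.0ms=8/3b
3) 1750.0ms=14/3b +250.0ms=2/3b
4) 2000.0ms=16/3b +250.0ms=2/3b
5) 2250.0ms=6b +107.143ms=2/7b
6) 2357.143ms=44/7b +107.143ms=2/7b
7) 2464.286ms=46/7b +107.143ms=2/7b
8) 2571.429ms=48/7b +107.143ms=2/7b
9) 2678.571ms=50/7b +107.143ms=2/7b
10) 2785.714ms=52/7b +107.143ms=2/7b
11) 2892.857ms=54/7b +107.143ms=2/7b
12) 3000.0ms=8b +375.0ms=1b
13) 3375.0ms=9b +375.0ms=1b
14) 3750.0ms=10b +750.0ms=2b
Σ=12b of 12 (160bpm 4/4) — PASS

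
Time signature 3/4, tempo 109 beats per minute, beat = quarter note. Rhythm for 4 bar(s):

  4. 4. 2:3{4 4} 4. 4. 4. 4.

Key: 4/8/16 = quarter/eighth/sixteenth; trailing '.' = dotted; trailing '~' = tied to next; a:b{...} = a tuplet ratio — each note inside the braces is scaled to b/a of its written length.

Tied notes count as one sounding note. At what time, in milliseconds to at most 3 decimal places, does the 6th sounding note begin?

1. 0.0ms @ 0 + 825.688ms (3/2)
2. 825.688ms @ 3/2 + 825.688ms (3/2)
3. 1651.376ms @ 3 + 825.688ms (3/2)
4. 2477.064ms @ 9/2 + 825.688ms (3/2)
5. 3302.752ms @ 6 + 825.688ms (3/2)
6. 4128.44ms @ 15/2 + 825.688ms (3/2)
7. 4954.128ms @ 9 + 825.688ms (3/2)
8. 5779.817ms @ 21/2 + 825.688ms (3/2)

note 6 onset = 15/2b = 4128.44ms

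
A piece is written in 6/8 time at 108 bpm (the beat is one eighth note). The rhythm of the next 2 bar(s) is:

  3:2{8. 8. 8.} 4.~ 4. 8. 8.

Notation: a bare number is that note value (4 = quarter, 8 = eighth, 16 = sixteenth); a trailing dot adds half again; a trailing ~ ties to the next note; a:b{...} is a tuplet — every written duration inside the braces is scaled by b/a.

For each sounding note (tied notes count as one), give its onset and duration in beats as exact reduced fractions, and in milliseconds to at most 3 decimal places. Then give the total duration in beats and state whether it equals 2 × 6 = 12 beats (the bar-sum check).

1) 0.0ms=0b +555.556ms=1b
2) 555.556ms=1b +555.556ms=1b
3) 1111.111ms=2b +555.556ms=1b
4) 1666.667ms=3b +3333.333ms=6b
5) 5000.0ms=9b +833.333ms=3/2b
6) 5833.333ms=21/2b +833.333ms=3/2b
Σ=12b of 12 (108bpm 6/8) — PASS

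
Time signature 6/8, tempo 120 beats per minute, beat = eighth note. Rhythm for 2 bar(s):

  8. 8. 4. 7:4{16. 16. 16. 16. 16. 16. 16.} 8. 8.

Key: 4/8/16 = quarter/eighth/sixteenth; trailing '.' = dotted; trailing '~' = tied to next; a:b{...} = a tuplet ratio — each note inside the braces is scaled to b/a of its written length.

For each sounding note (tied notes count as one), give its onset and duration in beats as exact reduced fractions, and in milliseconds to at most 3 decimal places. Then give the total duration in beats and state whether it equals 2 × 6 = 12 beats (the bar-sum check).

1) 0.0ms=0b +750.0ms=3/2b
2) 750.0ms=3/2b +750.0ms=3/2b
3) 1500.0ms=3b +1500.0ms=3b
4) 3000.0ms=6b +214.286ms=3/7b
5) 3214.286ms=45/7b +214.286ms=3/7b
6) 3428.571ms=48/7b +214.286ms=3/7b
7) 3642.857ms=51/7b +214.286ms=3/7b
8) 3857.143ms=54/7b +214.286ms=3/7b
9) 4071.429ms=57/7b +214.286ms=3/7b
10) 4285.714ms=60/7b +214.286ms=3/7b
11) 4500.0ms=9b +750.0ms=3/2b
12) 5250.0ms=21/2b +750.0ms=3/2b
Σ=12b of 12 (120bpm 6/8) — PASS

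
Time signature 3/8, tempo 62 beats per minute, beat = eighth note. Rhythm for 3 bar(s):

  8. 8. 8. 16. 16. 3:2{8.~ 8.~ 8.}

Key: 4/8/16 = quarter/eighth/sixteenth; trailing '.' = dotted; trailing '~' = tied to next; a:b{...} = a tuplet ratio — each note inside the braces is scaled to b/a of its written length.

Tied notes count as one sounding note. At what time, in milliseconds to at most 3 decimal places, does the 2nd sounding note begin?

note 2 onset = 3/2b = 1451.613ms

1. 0.0ms @ 0 + 1451.613ms (3/2)
2. 1451.613ms @ 3/2 + 1451.613ms (3/2)
3. 2903.226ms @ 3 + 1451.613ms (3/2)
4. 4354.839ms @ 9/2 + 725.806ms (3/4)
5. 5080.645ms @ 21/4 + 725.806ms (3/4)
6. 5806.452ms @ 6 + 2903.226ms (3)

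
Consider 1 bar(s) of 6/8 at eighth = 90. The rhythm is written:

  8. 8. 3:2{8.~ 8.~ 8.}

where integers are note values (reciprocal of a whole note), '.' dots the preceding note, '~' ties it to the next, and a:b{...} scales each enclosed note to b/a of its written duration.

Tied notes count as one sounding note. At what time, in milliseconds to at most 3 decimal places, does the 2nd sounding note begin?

note 2 onset = 3/2b = 1000.0ms

1. 0.0ms @ 0 + 1000.0ms (3/2)
2. 1000.0ms @ 3/2 + 1000.0ms (3/2)
3. 2000.0ms @ 3 + 2000.0ms (3)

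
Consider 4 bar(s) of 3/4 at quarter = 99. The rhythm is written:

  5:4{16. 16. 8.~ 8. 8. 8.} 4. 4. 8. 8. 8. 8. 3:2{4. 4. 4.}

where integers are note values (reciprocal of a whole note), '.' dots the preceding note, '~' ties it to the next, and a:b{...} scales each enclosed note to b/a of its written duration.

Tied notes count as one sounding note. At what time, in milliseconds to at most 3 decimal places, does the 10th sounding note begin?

1. 0.0ms @ 0 + 181.818ms (3/10)
2. 181.818ms @ 3/10 + 181.818ms (3/10)
3. 363.636ms @ 3/5 + 727.273ms (6/5)
4. 1090.909ms @ 9/5 + 363.636ms (3/5)
5. 1454.545ms @ 12/5 + 363.636ms (3/5)
6. 1818.182ms @ 3 + 909.091ms (3/2)
7. 2727.273ms @ 9/2 + 909.091ms (3/2)
8. 3636.364ms @ 6 + 454.545ms (3/4)
9. 4090.909ms @ 27/4 + 454.545ms (3/4)
10. 4545.455ms @ 15/2 + 454.545ms (3/4)
11. 5000.0ms @ 33/4 + 454.545ms (3/4)
12. 5454.545ms @ 9 + 606.061ms (1)
13. 6060.606ms @ 10 + 606.061ms (1)
14. 6666.667ms @ 11 + 606.061ms (1)

note 10 onset = 15/2b = 4545.455ms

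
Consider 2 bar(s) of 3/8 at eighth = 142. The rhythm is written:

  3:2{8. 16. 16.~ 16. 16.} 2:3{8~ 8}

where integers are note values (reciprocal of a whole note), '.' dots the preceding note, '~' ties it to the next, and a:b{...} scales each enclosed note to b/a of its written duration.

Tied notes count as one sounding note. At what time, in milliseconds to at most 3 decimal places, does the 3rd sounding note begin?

note 3 onset = 3/2b = 633.803ms

1. 0.0ms @ 0 + 422.535ms (1)
2. 422.535ms @ 1 + 211.268ms (1/2)
3. 633.803ms @ 3/2 + 422.535ms (1)
4. 1056.338ms @ 5/2 + 211.268ms (1/2)
5. 1267.606ms @ 3 + 1267.606ms (3)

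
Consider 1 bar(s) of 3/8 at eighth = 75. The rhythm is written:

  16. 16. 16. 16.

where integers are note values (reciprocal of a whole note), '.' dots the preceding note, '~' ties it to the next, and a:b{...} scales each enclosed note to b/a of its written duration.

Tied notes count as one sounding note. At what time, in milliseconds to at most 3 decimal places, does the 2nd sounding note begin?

1. 0.0ms @ 0 + 600.0ms (3/4)
2. 600.0ms @ 3/4 + 600.0ms (3/4)
3. 1200.0ms @ 3/2 + 600.0ms (3/4)
4. 1800.0ms @ 9/4 + 600.0ms (3/4)

note 2 onset = 3/4b = 600.0ms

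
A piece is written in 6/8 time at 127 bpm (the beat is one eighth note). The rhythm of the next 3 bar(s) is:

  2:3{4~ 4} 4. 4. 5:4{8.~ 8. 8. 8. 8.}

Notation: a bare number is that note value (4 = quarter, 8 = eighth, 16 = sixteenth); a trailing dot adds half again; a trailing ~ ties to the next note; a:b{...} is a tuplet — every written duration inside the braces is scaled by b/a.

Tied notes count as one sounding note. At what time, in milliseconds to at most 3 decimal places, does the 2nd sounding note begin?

1. 0.0ms @ 0 + 2834.646ms (6)
2. 2834.646ms @ 6 + 1417.323ms (3)
3. 4251.969ms @ 9 + 1417.323ms (3)
4. 5669.291ms @ 12 + 1133.858ms (12/5)
5. 6803.15ms @ 72/5 + 566.929ms (6/5)
6. 7370.079ms @ 78/5 + 566.929ms (6/5)
7. 7937.008ms @ 84/5 + 566.929ms (6/5)

note 2 onset = 6b = 2834.646ms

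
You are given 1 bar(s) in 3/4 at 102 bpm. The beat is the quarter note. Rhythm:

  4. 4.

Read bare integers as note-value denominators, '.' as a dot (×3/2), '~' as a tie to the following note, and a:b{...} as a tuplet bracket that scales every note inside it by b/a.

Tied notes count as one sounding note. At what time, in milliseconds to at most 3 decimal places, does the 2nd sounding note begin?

note 2 onset = 3/2b = 882.353ms

1. 0.0ms @ 0 + 882.353ms (3/2)
2. 882.353ms @ 3/2 + 882.353ms (3/2)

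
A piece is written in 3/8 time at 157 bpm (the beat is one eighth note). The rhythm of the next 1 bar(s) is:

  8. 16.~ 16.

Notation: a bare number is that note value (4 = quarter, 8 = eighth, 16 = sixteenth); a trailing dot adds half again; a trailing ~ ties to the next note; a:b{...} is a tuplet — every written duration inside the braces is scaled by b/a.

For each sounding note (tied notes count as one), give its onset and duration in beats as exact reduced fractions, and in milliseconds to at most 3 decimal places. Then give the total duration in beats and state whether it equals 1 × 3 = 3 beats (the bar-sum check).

1) 0.0ms=0b +573.248ms=3/2b
2) 573.248ms=3/2b +573.248ms=3/2b
Σ=3b of 3 (157bpm 3/8) — PASS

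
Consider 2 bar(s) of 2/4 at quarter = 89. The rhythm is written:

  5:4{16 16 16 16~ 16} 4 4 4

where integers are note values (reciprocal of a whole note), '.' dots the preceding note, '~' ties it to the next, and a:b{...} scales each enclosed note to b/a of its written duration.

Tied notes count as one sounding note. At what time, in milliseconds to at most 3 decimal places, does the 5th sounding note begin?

note 5 onset = 1b = 674.157ms

1. 0.0ms @ 0 + 134.831ms (1/5)
2. 134.831ms @ 1/5 + 134.831ms (1/5)
3. 269.663ms @ 2/5 + 134.831ms (1/5)
4. 404.494ms @ 3/5 + 269.663ms (2/5)
5. 674.157ms @ 1 + 674.157ms (1)
6. 1348.315ms @ 2 + 674.157ms (1)
7. 2022.472ms @ 3 + 674.157ms (1)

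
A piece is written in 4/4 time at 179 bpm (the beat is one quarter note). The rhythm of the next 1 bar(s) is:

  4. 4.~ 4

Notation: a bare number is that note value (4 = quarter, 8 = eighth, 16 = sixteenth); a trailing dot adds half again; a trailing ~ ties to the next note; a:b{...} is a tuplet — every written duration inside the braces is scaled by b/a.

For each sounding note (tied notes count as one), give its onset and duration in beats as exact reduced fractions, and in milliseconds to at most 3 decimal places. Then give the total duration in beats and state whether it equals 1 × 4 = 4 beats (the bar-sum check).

1) 0.0ms=0b +502.793ms=3/2b
2) 502.793ms=3/2b +837.989ms=5/2b
Σ=4b of 4 (179bpm 4/4) — PASS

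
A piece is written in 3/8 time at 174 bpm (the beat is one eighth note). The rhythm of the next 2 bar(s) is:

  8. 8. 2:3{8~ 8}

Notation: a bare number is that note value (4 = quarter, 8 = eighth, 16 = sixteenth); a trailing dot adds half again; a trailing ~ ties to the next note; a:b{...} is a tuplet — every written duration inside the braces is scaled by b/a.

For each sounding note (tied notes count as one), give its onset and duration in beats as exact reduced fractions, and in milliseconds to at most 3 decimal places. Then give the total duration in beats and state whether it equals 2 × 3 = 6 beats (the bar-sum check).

1) 0.0ms=0b +517.241ms=3/2b
2) 517.241ms=3/2b +517.241ms=3/2b
3) 1034.483ms=3b +1034.483ms=3b
Σ=6b of 6 (174bpm 3/8) — PASS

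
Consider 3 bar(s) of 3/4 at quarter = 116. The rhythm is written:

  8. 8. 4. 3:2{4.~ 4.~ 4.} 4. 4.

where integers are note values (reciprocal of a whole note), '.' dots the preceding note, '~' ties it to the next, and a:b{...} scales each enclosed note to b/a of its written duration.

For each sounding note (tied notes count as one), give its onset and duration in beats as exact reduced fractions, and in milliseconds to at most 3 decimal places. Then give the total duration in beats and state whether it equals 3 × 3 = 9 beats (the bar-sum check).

1) 0.0ms=0b +387.931ms=3/4b
2) 387.931ms=3/4b +387.931ms=3/4b
3) 775.862ms=3/2b +775.862ms=3/2b
4) 1551.724ms=3b +1551.724ms=3b
5) 3103.448ms=6b +775.862ms=3/2b
6) 3879.31ms=15/2b +775.862ms=3/2b
Σ=9b of 9 (116bpm 3/4) — PASS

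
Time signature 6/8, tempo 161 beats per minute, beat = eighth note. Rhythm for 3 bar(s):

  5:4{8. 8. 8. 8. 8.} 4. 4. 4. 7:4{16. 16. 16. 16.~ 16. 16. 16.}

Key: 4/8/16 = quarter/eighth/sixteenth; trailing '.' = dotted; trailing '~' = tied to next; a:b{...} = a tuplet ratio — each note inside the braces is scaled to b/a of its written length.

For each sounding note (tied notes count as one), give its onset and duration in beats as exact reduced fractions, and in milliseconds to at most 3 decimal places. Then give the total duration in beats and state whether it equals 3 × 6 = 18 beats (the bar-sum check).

1) 0.0ms=0b +447.205ms=6/5b
2) 447.205ms=6/5b +447.205ms=6/5b
3) 894.41ms=12/5b +447.205ms=6/5b
4) 1341.615ms=18/5b +447.205ms=6/5b
5) 1788.82ms=24/5b +447.205ms=6/5b
6) 2236.025ms=6b +1118.012ms=3b
7) 3354.037ms=9b +1118.012ms=3b
8) 4472.05ms=12b +1118.012ms=3b
9) 5590.062ms=15b +159.716ms=3/7b
10) 5749.778ms=108/7b +159.716ms=3/7b
11) 5909.494ms=111/7b +159.716ms=3/7b
12) 6069.21ms=114/7b +319.432ms=6/7b
13) 6388.642ms=120/7b +159.716ms=3/7b
14) 6548.358ms=123/7b +159.716ms=3/7b
Σ=18b of 18 (161bpm 6/8) — PASS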